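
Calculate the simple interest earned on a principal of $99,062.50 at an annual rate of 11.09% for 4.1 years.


Simple interest formula: I = P × r × t
I = $99,062.50 × 0.1109 × 4.1
I = $45,042.73

I = P × r × t = $45,042.73


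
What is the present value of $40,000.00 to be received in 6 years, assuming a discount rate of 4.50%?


Present value formula: PV = FV / (1 + r)^t
PV = $40,000.00 / (1 + 0.045)^6
PV = $40,000.00 / 1.302260
PV = $30,715.83

PV = FV / (1 + r)^t = $30,715.83


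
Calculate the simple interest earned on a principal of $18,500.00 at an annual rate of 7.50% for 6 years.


Simple interest formula: I = P × r × t
I = $18,500.00 × 0.075 × 6
I = $8,325.00

I = P × r × t = $8,325.00


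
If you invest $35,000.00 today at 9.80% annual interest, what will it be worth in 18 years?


Future value formula: FV = PV × (1 + r)^t
FV = $35,000.00 × (1 + 0.098)^18
FV = $35,000.00 × 5.3807414
FV = $188,325.95

FV = PV × (1 + r)^t = $188,325.95


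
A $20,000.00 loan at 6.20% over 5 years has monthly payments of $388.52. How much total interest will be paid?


Total paid over the life of the loan = PMT × n.
Total paid = $388.52 × 60 = $23,311.20
Total interest = total paid − principal = $23,311.20 − $20,000.00 = $3,311.20

Total interest = (PMT × n) - PV = $3,311.20


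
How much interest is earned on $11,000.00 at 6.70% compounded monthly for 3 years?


Compound interest earned = final amount − principal.
A = P(1 + r/n)^(nt) = $11,000.00 × (1 + 0.067/12)^(12 × 3) = $13,441.36
Interest = A − P = $13,441.36 − $11,000.00 = $2,441.36

Interest = A - P = $2,441.36


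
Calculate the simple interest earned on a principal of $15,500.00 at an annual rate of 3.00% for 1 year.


Simple interest formula: I = P × r × t
I = $15,500.00 × 0.03 × 1
I = $465.00

I = P × r × t = $465.00


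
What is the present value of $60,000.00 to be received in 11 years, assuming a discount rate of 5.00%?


Present value formula: PV = FV / (1 + r)^t
PV = $60,000.00 / (1 + 0.05)^11
PV = $60,000.00 / 1.710339
PV = $35,080.76

PV = FV / (1 + r)^t = $35,080.76


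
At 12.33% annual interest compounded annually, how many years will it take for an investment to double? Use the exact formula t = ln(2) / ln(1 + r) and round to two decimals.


Doubling condition: (1 + r)^t = 2
Take ln of both sides: t × ln(1 + r) = ln(2)
t = ln(2) / ln(1 + r)
t = 0.693147 / 0.116271
t = 5.96

t = ln(2) / ln(1 + r) = 5.96 years


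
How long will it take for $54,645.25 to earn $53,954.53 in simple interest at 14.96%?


Rearrange the simple interest formula for t:
I = P × r × t  ⇒  t = I / (P × r)
t = $53,954.53 / ($54,645.25 × 0.1496)
t = 6.6

t = I/(P×r) = 6.6 years


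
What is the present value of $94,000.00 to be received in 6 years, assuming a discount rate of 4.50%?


Present value formula: PV = FV / (1 + r)^t
PV = $94,000.00 / (1 + 0.045)^6
PV = $94,000.00 / 1.3022601
PV = $72,182.20

PV = FV / (1 + r)^t = $72,182.20


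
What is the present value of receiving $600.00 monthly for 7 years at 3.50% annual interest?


Present value of an ordinary annuity: PV = PMT × (1 − (1 + r)^(−n)) / r
Monthly rate r = 0.035/12 ≈ 0.00291667, n = 84
PV = $600.00 × (1 − (1 + 0.035/12)^(−84)) / (0.035/12)
PV = $600.00 × 74.405589
PV = $44,643.35

PV = PMT × (1-(1+r)^(-n))/r = $44,643.35


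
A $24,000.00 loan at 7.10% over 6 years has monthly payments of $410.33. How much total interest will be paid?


Total paid over the life of the loan = PMT × n.
Total paid = $410.33 × 72 = $29,543.76
Total interest = total paid − principal = $29,543.76 − $24,000.00 = $5,543.76

Total interest = (PMT × n) - PV = $5,543.76


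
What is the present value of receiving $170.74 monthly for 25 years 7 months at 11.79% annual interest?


Present value of an ordinary annuity: PV = PMT × (1 − (1 + r)^(−n)) / r
Monthly rate r = 0.1179/12 = 0.009825, n = 307
PV = $170.74 × (1 − (1 + 0.1179/12)^(−307)) / (0.1179/12)
PV = $170.74 × 96.721652
PV = $16,514.25

PV = PMT × (1-(1+r)^(-n))/r = $16,514.25


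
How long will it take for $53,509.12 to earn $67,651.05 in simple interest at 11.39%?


Rearrange the simple interest formula for t:
I = P × r × t  ⇒  t = I / (P × r)
t = $67,651.05 / ($53,509.12 × 0.1139)
t = 11.1

t = I/(P×r) = 11.1 years


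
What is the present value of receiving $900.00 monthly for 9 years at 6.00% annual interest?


Present value of an ordinary annuity: PV = PMT × (1 − (1 + r)^(−n)) / r
Monthly rate r = 0.06/12 = 0.005, n = 108
PV = $900.00 × (1 − (1 + 0.06/12)^(−108)) / (0.06/12)
PV = $900.00 × 83.293424
PV = $74,964.08

PV = PMT × (1-(1+r)^(-n))/r = $74,964.08


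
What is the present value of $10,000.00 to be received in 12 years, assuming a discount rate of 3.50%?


Present value formula: PV = FV / (1 + r)^t
PV = $10,000.00 / (1 + 0.035)^12
PV = $10,000.00 / 1.511069
PV = $6,617.83

PV = FV / (1 + r)^t = $6,617.83


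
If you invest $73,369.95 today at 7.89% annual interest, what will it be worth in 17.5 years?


Future value formula: FV = PV × (1 + r)^t
FV = $73,369.95 × (1 + 0.0789)^17.5
FV = $73,369.95 × 3.7772078
FV = $277,133.55

FV = PV × (1 + r)^t = $277,133.55


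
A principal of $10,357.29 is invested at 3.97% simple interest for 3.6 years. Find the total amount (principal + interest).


Total amount formula: A = P(1 + rt) = P + P·r·t
Interest: I = P × r × t = $10,357.29 × 0.0397 × 3.6 = $1,480.26
A = P + I = $10,357.29 + $1,480.26 = $11,837.55

A = P + I = P(1 + rt) = $11,837.55


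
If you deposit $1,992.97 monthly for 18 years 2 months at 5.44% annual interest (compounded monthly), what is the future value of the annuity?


Future value of an ordinary annuity: FV = PMT × ((1 + r)^n − 1) / r
Monthly rate r = 0.0544/12 ≈ 0.00453333, n = 218
FV = $1,992.97 × ((1 + 0.0544/12)^218 − 1) / (0.0544/12)
FV = $1,992.97 × 370.716267
FV = $738,826.40

FV = PMT × ((1+r)^n - 1)/r = $738,826.40


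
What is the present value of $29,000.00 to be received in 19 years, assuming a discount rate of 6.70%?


Present value formula: PV = FV / (1 + r)^t
PV = $29,000.00 / (1 + 0.067)^19
PV = $29,000.00 / 3.428656
PV = $8,458.12

PV = FV / (1 + r)^t = $8,458.12


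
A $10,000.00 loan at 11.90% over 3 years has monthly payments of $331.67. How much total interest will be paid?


Total paid over the life of the loan = PMT × n.
Total paid = $331.67 × 36 = $11,940.12
Total interest = total paid − principal = $11,940.12 − $10,000.00 = $1,940.12

Total interest = (PMT × n) - PV = $1,940.12


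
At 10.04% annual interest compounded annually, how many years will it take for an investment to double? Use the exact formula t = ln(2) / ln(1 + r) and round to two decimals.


Doubling condition: (1 + r)^t = 2
Take ln of both sides: t × ln(1 + r) = ln(2)
t = ln(2) / ln(1 + r)
t = 0.693147 / 0.095674
t = 7.24

t = ln(2) / ln(1 + r) = 7.24 years


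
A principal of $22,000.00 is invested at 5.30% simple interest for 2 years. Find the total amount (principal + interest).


Total amount formula: A = P(1 + rt) = P + P·r·t
Interest: I = P × r × t = $22,000.00 × 0.053 × 2 = $2,332.00
A = P + I = $22,000.00 + $2,332.00 = $24,332.00

A = P + I = P(1 + rt) = $24,332.00


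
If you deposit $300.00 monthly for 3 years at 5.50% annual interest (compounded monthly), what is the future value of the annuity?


Future value of an ordinary annuity: FV = PMT × ((1 + r)^n − 1) / r
Monthly rate r = 0.055/12 ≈ 0.00458333, n = 36
FV = $300.00 × ((1 + 0.055/12)^36 − 1) / (0.055/12)
FV = $300.00 × 39.043331
FV = $11,713.00

FV = PMT × ((1+r)^n - 1)/r = $11,713.00


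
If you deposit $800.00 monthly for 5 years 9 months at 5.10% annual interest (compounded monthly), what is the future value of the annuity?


Future value of an ordinary annuity: FV = PMT × ((1 + r)^n − 1) / r
Monthly rate r = 0.051/12 = 0.00425, n = 69
FV = $800.00 × ((1 + 0.051/12)^69 − 1) / (0.051/12)
FV = $800.00 × 79.987070
FV = $63,989.66

FV = PMT × ((1+r)^n - 1)/r = $63,989.66


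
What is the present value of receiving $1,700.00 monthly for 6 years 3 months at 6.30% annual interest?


Present value of an ordinary annuity: PV = PMT × (1 − (1 + r)^(−n)) / r
Monthly rate r = 0.063/12 = 0.00525, n = 75
PV = $1,700.00 × (1 − (1 + 0.063/12)^(−75)) / (0.063/12)
PV = $1,700.00 × 61.863281
PV = $105,167.58

PV = PMT × (1-(1+r)^(-n))/r = $105,167.58


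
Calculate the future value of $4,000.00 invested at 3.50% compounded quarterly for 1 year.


Compound interest formula: A = P(1 + r/n)^(nt)
A = $4,000.00 × (1 + 0.035/4)^(4 × 1)
Growth factor: (1 + 0.035/4)^4 = 1.035462
A = $4,000.00 × 1.035462
A = $4,141.85

A = P(1 + r/n)^(nt) = $4,141.85


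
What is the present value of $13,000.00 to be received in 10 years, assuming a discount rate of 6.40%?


Present value formula: PV = FV / (1 + r)^t
PV = $13,000.00 / (1 + 0.064)^10
PV = $13,000.00 / 1.859586
PV = $6,990.80

PV = FV / (1 + r)^t = $6,990.80


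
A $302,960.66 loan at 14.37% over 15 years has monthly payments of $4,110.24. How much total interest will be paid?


Total paid over the life of the loan = PMT × n.
Total paid = $4,110.24 × 180 = $739,843.20
Total interest = total paid − principal = $739,843.20 − $302,960.66 = $436,882.54

Total interest = (PMT × n) - PV = $436,882.54


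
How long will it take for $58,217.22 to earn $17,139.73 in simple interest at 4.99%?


Rearrange the simple interest formula for t:
I = P × r × t  ⇒  t = I / (P × r)
t = $17,139.73 / ($58,217.22 × 0.0499)
t = 5.9

t = I/(P×r) = 5.9 years


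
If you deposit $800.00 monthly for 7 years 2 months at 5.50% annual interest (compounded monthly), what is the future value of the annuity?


Future value of an ordinary annuity: FV = PMT × ((1 + r)^n − 1) / r
Monthly rate r = 0.055/12 ≈ 0.00458333, n = 86
FV = $800.00 × ((1 + 0.055/12)^86 − 1) / (0.055/12)
FV = $800.00 × 105.122765
FV = $84,098.21

FV = PMT × ((1+r)^n - 1)/r = $84,098.21


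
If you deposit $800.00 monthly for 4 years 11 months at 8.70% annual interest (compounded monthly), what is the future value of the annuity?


Future value of an ordinary annuity: FV = PMT × ((1 + r)^n − 1) / r
Monthly rate r = 0.087/12 = 0.00725, n = 59
FV = $800.00 × ((1 + 0.087/12)^59 − 1) / (0.087/12)
FV = $800.00 × 73.301729
FV = $58,641.38

FV = PMT × ((1+r)^n - 1)/r = $58,641.38


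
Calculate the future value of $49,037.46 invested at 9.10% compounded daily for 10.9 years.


Compound interest formula: A = P(1 + r/n)^(nt)
A = $49,037.46 × (1 + 0.091/365)^(365 × 10.9)
Growth factor: (1 + 0.091/365)^3978.5 = 2.6960194
A = $49,037.46 × 2.6960194
A = $132,205.94

A = P(1 + r/n)^(nt) = $132,205.94


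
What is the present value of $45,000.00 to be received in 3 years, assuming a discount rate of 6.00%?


Present value formula: PV = FV / (1 + r)^t
PV = $45,000.00 / (1 + 0.06)^3
PV = $45,000.00 / 1.191016
PV = $37,782.87

PV = FV / (1 + r)^t = $37,782.87


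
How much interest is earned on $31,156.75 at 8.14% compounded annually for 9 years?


Compound interest earned = final amount − principal.
A = P(1 + r/n)^(nt) = $31,156.75 × (1 + 0.0814/1)^(1 × 9) = $63,012.90
Interest = A − P = $63,012.90 − $31,156.75 = $31,856.15

Interest = A - P = $31,856.15


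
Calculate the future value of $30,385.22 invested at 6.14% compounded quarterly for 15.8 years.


Compound interest formula: A = P(1 + r/n)^(nt)
A = $30,385.22 × (1 + 0.0614/4)^(4 × 15.8)
Growth factor: (1 + 0.0614/4)^63.2 = 2.6188876
A = $30,385.22 × 2.6188876
A = $79,575.48

A = P(1 + r/n)^(nt) = $79,575.48


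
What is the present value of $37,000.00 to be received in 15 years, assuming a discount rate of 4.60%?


Present value formula: PV = FV / (1 + r)^t
PV = $37,000.00 / (1 + 0.046)^15
PV = $37,000.00 / 1.963248
PV = $18,846.32

PV = FV / (1 + r)^t = $18,846.32


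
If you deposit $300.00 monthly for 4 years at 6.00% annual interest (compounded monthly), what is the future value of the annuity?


Future value of an ordinary annuity: FV = PMT × ((1 + r)^n − 1) / r
Monthly rate r = 0.06/12 = 0.005, n = 48
FV = $300.00 × ((1 + 0.06/12)^48 − 1) / (0.06/12)
FV = $300.00 × 54.097832
FV = $16,229.35

FV = PMT × ((1+r)^n - 1)/r = $16,229.35


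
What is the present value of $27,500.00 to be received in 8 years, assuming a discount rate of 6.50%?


Present value formula: PV = FV / (1 + r)^t
PV = $27,500.00 / (1 + 0.065)^8
PV = $27,500.00 / 1.6549957
PV = $16,616.36

PV = FV / (1 + r)^t = $16,616.36


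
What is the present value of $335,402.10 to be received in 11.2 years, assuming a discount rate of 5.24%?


Present value formula: PV = FV / (1 + r)^t
PV = $335,402.10 / (1 + 0.0524)^11.2
PV = $335,402.10 / 1.77184367
PV = $189,295.54

PV = FV / (1 + r)^t = $189,295.54


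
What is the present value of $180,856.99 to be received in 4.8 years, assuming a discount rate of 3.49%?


Present value formula: PV = FV / (1 + r)^t
PV = $180,856.99 / (1 + 0.0349)^4.8
PV = $180,856.99 / 1.1789958
PV = $153,399.18

PV = FV / (1 + r)^t = $153,399.18


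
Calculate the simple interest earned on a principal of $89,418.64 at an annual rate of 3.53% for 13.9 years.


Simple interest formula: I = P × r × t
I = $89,418.64 × 0.0353 × 13.9
I = $43,875.04

I = P × r × t = $43,875.04


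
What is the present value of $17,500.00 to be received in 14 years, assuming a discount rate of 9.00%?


Present value formula: PV = FV / (1 + r)^t
PV = $17,500.00 / (1 + 0.09)^14
PV = $17,500.00 / 3.341727
PV = $5,236.81

PV = FV / (1 + r)^t = $5,236.81


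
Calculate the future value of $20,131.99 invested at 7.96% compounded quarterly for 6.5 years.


Compound interest formula: A = P(1 + r/n)^(nt)
A = $20,131.99 × (1 + 0.0796/4)^(4 × 6.5)
Growth factor: (1 + 0.0796/4)^26 = 1.669158
A = $20,131.99 × 1.669158
A = $33,603.47

A = P(1 + r/n)^(nt) = $33,603.47


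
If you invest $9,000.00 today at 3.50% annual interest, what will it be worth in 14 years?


Future value formula: FV = PV × (1 + r)^t
FV = $9,000.00 × (1 + 0.035)^14
FV = $9,000.00 × 1.6186945
FV = $14,568.25

FV = PV × (1 + r)^t = $14,568.25


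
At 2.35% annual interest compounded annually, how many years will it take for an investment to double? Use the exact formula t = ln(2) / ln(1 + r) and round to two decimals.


Doubling condition: (1 + r)^t = 2
Take ln of both sides: t × ln(1 + r) = ln(2)
t = ln(2) / ln(1 + r)
t = 0.693147 / 0.023228
t = 29.84

t = ln(2) / ln(1 + r) = 29.84 years


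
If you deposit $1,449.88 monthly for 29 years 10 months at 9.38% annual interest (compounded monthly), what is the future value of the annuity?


Future value of an ordinary annuity: FV = PMT × ((1 + r)^n − 1) / r
Monthly rate r = 0.0938/12 ≈ 0.00781667, n = 358
FV = $1,449.88 × ((1 + 0.0938/12)^358 − 1) / (0.0938/12)
FV = $1,449.88 × 1949.698960
FV = $2,826,829.53

FV = PMT × ((1+r)^n - 1)/r = $2,826,829.53


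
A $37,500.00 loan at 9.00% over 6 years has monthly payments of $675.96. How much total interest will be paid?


Total paid over the life of the loan = PMT × n.
Total paid = $675.96 × 72 = $48,669.12
Total interest = total paid − principal = $48,669.12 − $37,500.00 = $11,169.12

Total interest = (PMT × n) - PV = $11,169.12


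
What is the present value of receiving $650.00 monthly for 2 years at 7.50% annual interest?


Present value of an ordinary annuity: PV = PMT × (1 − (1 + r)^(−n)) / r
Monthly rate r = 0.075/12 = 0.00625, n = 24
PV = $650.00 × (1 − (1 + 0.075/12)^(−24)) / (0.075/12)
PV = $650.00 × 22.2224234
PV = $14,444.58

PV = PMT × (1-(1+r)^(-n))/r = $14,444.58


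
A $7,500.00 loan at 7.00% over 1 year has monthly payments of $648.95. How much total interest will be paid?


Total paid over the life of the loan = PMT × n.
Total paid = $648.95 × 12 = $7,787.40
Total interest = total paid − principal = $7,787.40 − $7,500.00 = $287.40

Total interest = (PMT × n) - PV = $287.40


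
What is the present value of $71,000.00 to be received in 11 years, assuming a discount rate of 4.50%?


Present value formula: PV = FV / (1 + r)^t
PV = $71,000.00 / (1 + 0.045)^11
PV = $71,000.00 / 1.622853
PV = $43,750.11

PV = FV / (1 + r)^t = $43,750.11


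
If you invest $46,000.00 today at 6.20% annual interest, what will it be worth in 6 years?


Future value formula: FV = PV × (1 + r)^t
FV = $46,000.00 × (1 + 0.062)^6
FV = $46,000.00 × 1.4346538
FV = $65,994.07

FV = PV × (1 + r)^t = $65,994.07


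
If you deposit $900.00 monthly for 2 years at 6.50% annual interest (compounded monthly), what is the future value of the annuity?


Future value of an ordinary annuity: FV = PMT × ((1 + r)^n − 1) / r
Monthly rate r = 0.065/12 ≈ 0.00541667, n = 24
FV = $900.00 × ((1 + 0.065/12)^24 − 1) / (0.065/12)
FV = $900.00 × 25.556111
FV = $23,000.50

FV = PMT × ((1+r)^n - 1)/r = $23,000.50


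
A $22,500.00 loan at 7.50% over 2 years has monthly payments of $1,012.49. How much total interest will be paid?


Total paid over the life of the loan = PMT × n.
Total paid = $1,012.49 × 24 = $24,299.76
Total interest = total paid − principal = $24,299.76 − $22,500.00 = $1,799.76

Total interest = (PMT × n) - PV = $1,799.76


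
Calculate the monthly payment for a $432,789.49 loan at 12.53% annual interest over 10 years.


Loan payment formula: PMT = PV × r / (1 − (1 + r)^(−n))
Monthly rate r = 0.1253/12 ≈ 0.01044167, n = 120 months
Denominator: 1 − (1 + 0.1253/12)^(−120) = 0.712492
PMT = $432,789.49 × (0.1253/12) / 0.712492
PMT = $6,342.59 per month

PMT = PV × r / (1-(1+r)^(-n)) = $6,342.59/month


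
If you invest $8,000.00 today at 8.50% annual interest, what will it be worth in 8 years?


Future value formula: FV = PV × (1 + r)^t
FV = $8,000.00 × (1 + 0.085)^8
FV = $8,000.00 × 1.920604
FV = $15,364.83

FV = PV × (1 + r)^t = $15,364.83


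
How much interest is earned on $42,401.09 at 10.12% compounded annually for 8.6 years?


Compound interest earned = final amount − principal.
A = P(1 + r/n)^(nt) = $42,401.09 × (1 + 0.1012/1)^(1 × 8.6) = $97,146.32
Interest = A − P = $97,146.32 − $42,401.09 = $54,745.23

Interest = A - P = $54,745.23


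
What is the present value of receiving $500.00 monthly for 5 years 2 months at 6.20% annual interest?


Present value of an ordinary annuity: PV = PMT × (1 − (1 + r)^(−n)) / r
Monthly rate r = 0.062/12 ≈ 0.00516667, n = 62
PV = $500.00 × (1 − (1 + 0.062/12)^(−62)) / (0.062/12)
PV = $500.00 × 52.934338
PV = $26,467.17

PV = PMT × (1-(1+r)^(-n))/r = $26,467.17


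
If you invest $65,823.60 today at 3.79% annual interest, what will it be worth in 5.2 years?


Future value formula: FV = PV × (1 + r)^t
FV = $65,823.60 × (1 + 0.0379)^5.2
FV = $65,823.60 × 1.2134131
FV = $79,871.22

FV = PV × (1 + r)^t = $79,871.22


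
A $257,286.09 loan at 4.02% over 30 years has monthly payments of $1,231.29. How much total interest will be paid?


Total paid over the life of the loan = PMT × n.
Total paid = $1,231.29 × 360 = $443,264.40
Total interest = total paid − principal = $443,264.40 − $257,286.09 = $185,978.31

Total interest = (PMT × n) - PV = $185,978.31


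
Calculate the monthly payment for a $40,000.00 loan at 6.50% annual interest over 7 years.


Loan payment formula: PMT = PV × r / (1 − (1 + r)^(−n))
Monthly rate r = 0.065/12 ≈ 0.00541667, n = 84 months
Denominator: 1 − (1 + 0.065/12)^(−84) = 0.364773
PMT = $40,000.00 × (0.065/12) / 0.364773
PMT = $593.98 per month

PMT = PV × r / (1-(1+r)^(-n)) = $593.98/month


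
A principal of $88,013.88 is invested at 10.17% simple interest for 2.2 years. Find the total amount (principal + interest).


Total amount formula: A = P(1 + rt) = P + P·r·t
Interest: I = P × r × t = $88,013.88 × 0.1017 × 2.2 = $19,692.23
A = P + I = $88,013.88 + $19,692.23 = $107,706.11

A = P + I = P(1 + rt) = $107,706.11


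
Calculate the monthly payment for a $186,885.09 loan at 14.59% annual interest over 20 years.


Loan payment formula: PMT = PV × r / (1 − (1 + r)^(−n))
Monthly rate r = 0.1459/12 ≈ 0.01215833, n = 240 months
Denominator: 1 − (1 + 0.1459/12)^(−240) = 0.944999
PMT = $186,885.09 × (0.1459/12) / 0.944999
PMT = $2,404.46 per month

PMT = PV × r / (1-(1+r)^(-n)) = $2,404.46/month


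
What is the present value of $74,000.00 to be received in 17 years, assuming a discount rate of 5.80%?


Present value formula: PV = FV / (1 + r)^t
PV = $74,000.00 / (1 + 0.058)^17
PV = $74,000.00 / 2.607692
PV = $28,377.58

PV = FV / (1 + r)^t = $28,377.58


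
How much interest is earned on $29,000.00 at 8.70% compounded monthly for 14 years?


Compound interest earned = final amount − principal.
A = P(1 + r/n)^(nt) = $29,000.00 × (1 + 0.087/12)^(12 × 14) = $97,602.37
Interest = A − P = $97,602.37 − $29,000.00 = $68,602.37

Interest = A - P = $68,602.37


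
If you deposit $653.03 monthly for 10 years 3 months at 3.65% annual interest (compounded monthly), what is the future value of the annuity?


Future value of an ordinary annuity: FV = PMT × ((1 + r)^n − 1) / r
Monthly rate r = 0.0365/12 ≈ 0.00304167, n = 123
FV = $653.03 × ((1 + 0.0365/12)^123 − 1) / (0.0365/12)
FV = $653.03 × 148.896533
FV = $97,233.90

FV = PMT × ((1+r)^n - 1)/r = $97,233.90


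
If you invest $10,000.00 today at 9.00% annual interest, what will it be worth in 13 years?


Future value formula: FV = PV × (1 + r)^t
FV = $10,000.00 × (1 + 0.09)^13
FV = $10,000.00 × 3.065805
FV = $30,658.05

FV = PV × (1 + r)^t = $30,658.05


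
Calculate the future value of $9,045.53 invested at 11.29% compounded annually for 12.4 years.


Compound interest formula: A = P(1 + r/n)^(nt)
A = $9,045.53 × (1 + 0.1129/1)^(1 × 12.4)
Growth factor: (1 + 0.1129/1)^12.4 = 3.767525
A = $9,045.53 × 3.767525
A = $34,079.26

A = P(1 + r/n)^(nt) = $34,079.26


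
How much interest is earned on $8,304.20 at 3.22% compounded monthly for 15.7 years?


Compound interest earned = final amount − principal.
A = P(1 + r/n)^(nt) = $8,304.20 × (1 + 0.0322/12)^(12 × 15.7) = $13,758.05
Interest = A − P = $13,758.05 − $8,304.20 = $5,453.85

Interest = A - P = $5,453.85


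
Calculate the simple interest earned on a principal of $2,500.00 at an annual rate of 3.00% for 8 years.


Simple interest formula: I = P × r × t
I = $2,500.00 × 0.03 × 8
I = $600.00

I = P × r × t = $600.00


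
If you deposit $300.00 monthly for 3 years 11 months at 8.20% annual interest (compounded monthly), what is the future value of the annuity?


Future value of an ordinary annuity: FV = PMT × ((1 + r)^n − 1) / r
Monthly rate r = 0.082/12 ≈ 0.00683333, n = 47
FV = $300.00 × ((1 + 0.082/12)^47 − 1) / (0.082/12)
FV = $300.00 × 55.204407
FV = $16,561.32

FV = PMT × ((1+r)^n - 1)/r = $16,561.32


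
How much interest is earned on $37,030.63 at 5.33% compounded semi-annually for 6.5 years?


Compound interest earned = final amount − principal.
A = P(1 + r/n)^(nt) = $37,030.63 × (1 + 0.0533/2)^(2 × 6.5) = $52,125.77
Interest = A − P = $52,125.77 − $37,030.63 = $15,095.14

Interest = A - P = $15,095.14


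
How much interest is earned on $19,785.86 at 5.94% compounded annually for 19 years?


Compound interest earned = final amount − principal.
A = P(1 + r/n)^(nt) = $19,785.86 × (1 + 0.0594/1)^(1 × 19) = $59,223.54
Interest = A − P = $59,223.54 − $19,785.86 = $39,437.68

Interest = A - P = $39,437.68


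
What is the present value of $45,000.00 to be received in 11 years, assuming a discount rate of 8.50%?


Present value formula: PV = FV / (1 + r)^t
PV = $45,000.00 / (1 + 0.085)^11
PV = $45,000.00 / 2.453167
PV = $18,343.63

PV = FV / (1 + r)^t = $18,343.63


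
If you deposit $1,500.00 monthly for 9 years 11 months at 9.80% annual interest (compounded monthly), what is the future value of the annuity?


Future value of an ordinary annuity: FV = PMT × ((1 + r)^n − 1) / r
Monthly rate r = 0.098/12 ≈ 0.00816667, n = 119
FV = $1,500.00 × ((1 + 0.098/12)^119 − 1) / (0.098/12)
FV = $1,500.00 × 199.882655
FV = $299,823.98

FV = PMT × ((1+r)^n - 1)/r = $299,823.98


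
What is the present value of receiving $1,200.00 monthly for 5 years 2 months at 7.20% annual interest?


Present value of an ordinary annuity: PV = PMT × (1 − (1 + r)^(−n)) / r
Monthly rate r = 0.072/12 = 0.006, n = 62
PV = $1,200.00 × (1 − (1 + 0.072/12)^(−62)) / (0.072/12)
PV = $1,200.00 × 51.646513
PV = $61,975.82

PV = PMT × (1-(1+r)^(-n))/r = $61,975.82


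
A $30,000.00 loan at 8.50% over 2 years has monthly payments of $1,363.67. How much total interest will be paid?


Total paid over the life of the loan = PMT × n.
Total paid = $1,363.67 × 24 = $32,728.08
Total interest = total paid − principal = $32,728.08 − $30,000.00 = $2,728.08

Total interest = (PMT × n) - PV = $2,728.08


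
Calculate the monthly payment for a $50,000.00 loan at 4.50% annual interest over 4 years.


Loan payment formula: PMT = PV × r / (1 − (1 + r)^(−n))
Monthly rate r = 0.045/12 = 0.00375, n = 48 months
Denominator: 1 − (1 + 0.045/12)^(−48) = 0.164449
PMT = $50,000.00 × (0.045/12) / 0.164449
PMT = $1,140.17 per month

PMT = PV × r / (1-(1+r)^(-n)) = $1,140.17/month


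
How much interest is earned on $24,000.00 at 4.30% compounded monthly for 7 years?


Compound interest earned = final amount − principal.
A = P(1 + r/n)^(nt) = $24,000.00 × (1 + 0.043/12)^(12 × 7) = $32,411.58
Interest = A − P = $32,411.58 − $24,000.00 = $8,411.58

Interest = A - P = $8,411.58


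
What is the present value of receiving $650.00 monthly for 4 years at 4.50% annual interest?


Present value of an ordinary annuity: PV = PMT × (1 − (1 + r)^(−n)) / r
Monthly rate r = 0.045/12 = 0.00375, n = 48
PV = $650.00 × (1 − (1 + 0.045/12)^(−48)) / (0.045/12)
PV = $650.00 × 43.852944
PV = $28,504.41

PV = PMT × (1-(1+r)^(-n))/r = $28,504.41


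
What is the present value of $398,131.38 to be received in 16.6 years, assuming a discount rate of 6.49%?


Present value formula: PV = FV / (1 + r)^t
PV = $398,131.38 / (1 + 0.0649)^16.6
PV = $398,131.38 / 2.8400535
PV = $140,184.46

PV = FV / (1 + r)^t = $140,184.46


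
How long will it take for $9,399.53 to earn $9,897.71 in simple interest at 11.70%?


Rearrange the simple interest formula for t:
I = P × r × t  ⇒  t = I / (P × r)
t = $9,897.71 / ($9,399.53 × 0.117)
t = 9

t = I/(P×r) = 9 years


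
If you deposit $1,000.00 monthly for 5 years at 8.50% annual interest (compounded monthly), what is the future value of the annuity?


Future value of an ordinary annuity: FV = PMT × ((1 + r)^n − 1) / r
Monthly rate r = 0.085/12 ≈ 0.00708333, n = 60
FV = $1,000.00 × ((1 + 0.085/12)^60 − 1) / (0.085/12)
FV = $1,000.00 × 74.442437
FV = $74,442.44

FV = PMT × ((1+r)^n - 1)/r = $74,442.44


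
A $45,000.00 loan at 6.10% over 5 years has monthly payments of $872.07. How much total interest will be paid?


Total paid over the life of the loan = PMT × n.
Total paid = $872.07 × 60 = $52,324.20
Total interest = total paid − principal = $52,324.20 − $45,000.00 = $7,324.20

Total interest = (PMT × n) - PV = $7,324.20


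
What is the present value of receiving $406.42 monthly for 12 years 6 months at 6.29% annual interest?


Present value of an ordinary annuity: PV = PMT × (1 − (1 + r)^(−n)) / r
Monthly rate r = 0.0629/12 ≈ 0.00524167, n = 150
PV = $406.42 × (1 − (1 + 0.0629/12)^(−150)) / (0.0629/12)
PV = $406.42 × 103.691004
PV = $42,142.10

PV = PMT × (1-(1+r)^(-n))/r = $42,142.10


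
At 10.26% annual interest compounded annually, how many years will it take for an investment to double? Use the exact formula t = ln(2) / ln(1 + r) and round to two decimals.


Doubling condition: (1 + r)^t = 2
Take ln of both sides: t × ln(1 + r) = ln(2)
t = ln(2) / ln(1 + r)
t = 0.693147 / 0.097671
t = 7.10

t = ln(2) / ln(1 + r) = 7.10 years


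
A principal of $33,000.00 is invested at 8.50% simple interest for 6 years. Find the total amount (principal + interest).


Total amount formula: A = P(1 + rt) = P + P·r·t
Interest: I = P × r × t = $33,000.00 × 0.085 × 6 = $16,830.00
A = P + I = $33,000.00 + $16,830.00 = $49,830.00

A = P + I = P(1 + rt) = $49,830.00


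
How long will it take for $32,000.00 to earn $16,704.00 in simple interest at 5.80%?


Rearrange the simple interest formula for t:
I = P × r × t  ⇒  t = I / (P × r)
t = $16,704.00 / ($32,000.00 × 0.058)
t = 9

t = I/(P×r) = 9 years


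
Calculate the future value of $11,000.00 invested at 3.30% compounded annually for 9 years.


Compound interest formula: A = P(1 + r/n)^(nt)
A = $11,000.00 × (1 + 0.033/1)^(1 × 9)
Growth factor: (1 + 0.033/1)^9 = 1.339377
A = $11,000.00 × 1.339377
A = $14,733.15

A = P(1 + r/n)^(nt) = $14,733.15


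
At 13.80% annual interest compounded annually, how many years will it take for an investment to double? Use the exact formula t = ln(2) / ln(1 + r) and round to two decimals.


Doubling condition: (1 + r)^t = 2
Take ln of both sides: t × ln(1 + r) = ln(2)
t = ln(2) / ln(1 + r)
t = 0.693147 / 0.129272
t = 5.36

t = ln(2) / ln(1 + r) = 5.36 years


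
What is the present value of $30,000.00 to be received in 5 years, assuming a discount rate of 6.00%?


Present value formula: PV = FV / (1 + r)^t
PV = $30,000.00 / (1 + 0.06)^5
PV = $30,000.00 / 1.33822558
PV = $22,417.75

PV = FV / (1 + r)^t = $22,417.75


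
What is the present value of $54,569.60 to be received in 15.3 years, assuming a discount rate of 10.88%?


Present value formula: PV = FV / (1 + r)^t
PV = $54,569.60 / (1 + 0.1088)^15.3
PV = $54,569.60 / 4.855727
PV = $11,238.19

PV = FV / (1 + r)^t = $11,238.19


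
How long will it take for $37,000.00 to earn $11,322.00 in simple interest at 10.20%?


Rearrange the simple interest formula for t:
I = P × r × t  ⇒  t = I / (P × r)
t = $11,322.00 / ($37,000.00 × 0.102)
t = 3

t = I/(P×r) = 3 years


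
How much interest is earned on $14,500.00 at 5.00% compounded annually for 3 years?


Compound interest earned = final amount − principal.
A = P(1 + r/n)^(nt) = $14,500.00 × (1 + 0.05/1)^(1 × 3) = $16,785.56
Interest = A − P = $16,785.56 − $14,500.00 = $2,285.56

Interest = A - P = $2,285.56


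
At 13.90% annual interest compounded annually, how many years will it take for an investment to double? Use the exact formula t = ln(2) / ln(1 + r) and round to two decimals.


Doubling condition: (1 + r)^t = 2
Take ln of both sides: t × ln(1 + r) = ln(2)
t = ln(2) / ln(1 + r)
t = 0.693147 / 0.130151
t = 5.33

t = ln(2) / ln(1 + r) = 5.33 years


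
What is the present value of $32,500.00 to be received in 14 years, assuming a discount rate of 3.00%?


Present value formula: PV = FV / (1 + r)^t
PV = $32,500.00 / (1 + 0.03)^14
PV = $32,500.00 / 1.5125897
PV = $21,486.33

PV = FV / (1 + r)^t = $21,486.33


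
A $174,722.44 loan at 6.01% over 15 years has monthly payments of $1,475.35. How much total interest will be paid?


Total paid over the life of the loan = PMT × n.
Total paid = $1,475.35 × 180 = $265,563.00
Total interest = total paid − principal = $265,563.00 − $174,722.44 = $90,840.56

Total interest = (PMT × n) - PV = $90,840.56


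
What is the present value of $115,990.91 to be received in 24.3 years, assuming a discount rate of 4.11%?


Present value formula: PV = FV / (1 + r)^t
PV = $115,990.91 / (1 + 0.0411)^24.3
PV = $115,990.91 / 2.6611322
PV = $43,587.05

PV = FV / (1 + r)^t = $43,587.05


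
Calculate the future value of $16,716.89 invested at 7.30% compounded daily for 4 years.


Compound interest formula: A = P(1 + r/n)^(nt)
A = $16,716.89 × (1 + 0.073/365)^(365 × 4)
Growth factor: (1 + 0.073/365)^1460 = 1.3390639
A = $16,716.89 × 1.3390639
A = $22,384.98

A = P(1 + r/n)^(nt) = $22,384.98


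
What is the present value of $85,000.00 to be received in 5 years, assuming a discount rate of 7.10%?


Present value formula: PV = FV / (1 + r)^t
PV = $85,000.00 / (1 + 0.071)^5
PV = $85,000.00 / 1.409118
PV = $60,321.42

PV = FV / (1 + r)^t = $60,321.42


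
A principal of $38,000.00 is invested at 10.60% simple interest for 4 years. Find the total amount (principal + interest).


Total amount formula: A = P(1 + rt) = P + P·r·t
Interest: I = P × r × t = $38,000.00 × 0.106 × 4 = $16,112.00
A = P + I = $38,000.00 + $16,112.00 = $54,112.00

A = P + I = P(1 + rt) = $54,112.00


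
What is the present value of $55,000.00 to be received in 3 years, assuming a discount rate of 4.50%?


Present value formula: PV = FV / (1 + r)^t
PV = $55,000.00 / (1 + 0.045)^3
PV = $55,000.00 / 1.1411661
PV = $48,196.31

PV = FV / (1 + r)^t = $48,196.31


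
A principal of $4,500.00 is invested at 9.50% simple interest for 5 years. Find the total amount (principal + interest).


Total amount formula: A = P(1 + rt) = P + P·r·t
Interest: I = P × r × t = $4,500.00 × 0.095 × 5 = $2,137.50
A = P + I = $4,500.00 + $2,137.50 = $6,637.50

A = P + I = P(1 + rt) = $6,637.50


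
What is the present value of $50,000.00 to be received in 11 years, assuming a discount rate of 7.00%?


Present value formula: PV = FV / (1 + r)^t
PV = $50,000.00 / (1 + 0.07)^11
PV = $50,000.00 / 2.104852
PV = $23,754.64

PV = FV / (1 + r)^t = $23,754.64


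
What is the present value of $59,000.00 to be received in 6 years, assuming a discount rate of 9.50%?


Present value formula: PV = FV / (1 + r)^t
PV = $59,000.00 / (1 + 0.095)^6
PV = $59,000.00 / 1.7237914
PV = $34,226.88

PV = FV / (1 + r)^t = $34,226.88


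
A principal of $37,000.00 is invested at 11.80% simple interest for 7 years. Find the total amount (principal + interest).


Total amount formula: A = P(1 + rt) = P + P·r·t
Interest: I = P × r × t = $37,000.00 × 0.118 × 7 = $30,562.00
A = P + I = $37,000.00 + $30,562.00 = $67,562.00

A = P + I = P(1 + rt) = $67,562.00


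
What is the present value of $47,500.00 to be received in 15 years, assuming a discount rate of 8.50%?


Present value formula: PV = FV / (1 + r)^t
PV = $47,500.00 / (1 + 0.085)^15
PV = $47,500.00 / 3.399743
PV = $13,971.64

PV = FV / (1 + r)^t = $13,971.64


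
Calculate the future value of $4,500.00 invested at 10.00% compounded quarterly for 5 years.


Compound interest formula: A = P(1 + r/n)^(nt)
A = $4,500.00 × (1 + 0.1/4)^(4 × 5)
Growth factor: (1 + 0.1/4)^20 = 1.638616
A = $4,500.00 × 1.638616
A = $7,373.77

A = P(1 + r/n)^(nt) = $7,373.77


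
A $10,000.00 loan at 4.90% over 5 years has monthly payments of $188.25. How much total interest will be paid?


Total paid over the life of the loan = PMT × n.
Total paid = $188.25 × 60 = $11,295.00
Total interest = total paid − principal = $11,295.00 − $10,000.00 = $1,295.00

Total interest = (PMT × n) - PV = $1,295.00


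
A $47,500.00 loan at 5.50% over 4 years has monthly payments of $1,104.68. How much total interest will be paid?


Total paid over the life of the loan = PMT × n.
Total paid = $1,104.68 × 48 = $53,024.64
Total interest = total paid − principal = $53,024.64 − $47,500.00 = $5,524.64

Total interest = (PMT × n) - PV = $5,524.64


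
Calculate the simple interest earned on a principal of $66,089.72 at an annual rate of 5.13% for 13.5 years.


Simple interest formula: I = P × r × t
I = $66,089.72 × 0.0513 × 13.5
I = $45,770.44

I = P × r × t = $45,770.44


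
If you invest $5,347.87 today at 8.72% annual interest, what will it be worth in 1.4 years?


Future value formula: FV = PV × (1 + r)^t
FV = $5,347.87 × (1 + 0.0872)^1.4
FV = $5,347.87 × 1.124173
FV = $6,011.93

FV = PV × (1 + r)^t = $6,011.93


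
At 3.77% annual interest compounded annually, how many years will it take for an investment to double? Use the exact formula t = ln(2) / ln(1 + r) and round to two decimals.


Doubling condition: (1 + r)^t = 2
Take ln of both sides: t × ln(1 + r) = ln(2)
t = ln(2) / ln(1 + r)
t = 0.693147 / 0.037007
t = 18.73

t = ln(2) / ln(1 + r) = 18.73 years


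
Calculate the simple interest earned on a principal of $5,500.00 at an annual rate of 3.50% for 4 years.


Simple interest formula: I = P × r × t
I = $5,500.00 × 0.035 × 4
I = $770.00

I = P × r × t = $770.00


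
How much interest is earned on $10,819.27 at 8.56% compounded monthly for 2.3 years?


Compound interest earned = final amount − principal.
A = P(1 + r/n)^(nt) = $10,819.27 × (1 + 0.0856/12)^(12 × 2.3) = $13,164.32
Interest = A − P = $13,164.32 − $10,819.27 = $2,345.05

Interest = A - P = $2,345.05


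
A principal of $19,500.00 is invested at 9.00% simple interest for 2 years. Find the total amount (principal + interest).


Total amount formula: A = P(1 + rt) = P + P·r·t
Interest: I = P × r × t = $19,500.00 × 0.09 × 2 = $3,510.00
A = P + I = $19,500.00 + $3,510.00 = $23,010.00

A = P + I = P(1 + rt) = $23,010.00


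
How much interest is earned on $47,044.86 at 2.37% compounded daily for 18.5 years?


Compound interest earned = final amount − principal.
A = P(1 + r/n)^(nt) = $47,044.86 × (1 + 0.0237/365)^(365 × 18.5) = $72,932.72
Interest = A − P = $72,932.72 − $47,044.86 = $25,887.86

Interest = A - P = $25,887.86


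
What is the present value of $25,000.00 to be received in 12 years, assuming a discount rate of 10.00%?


Present value formula: PV = FV / (1 + r)^t
PV = $25,000.00 / (1 + 0.1)^12
PV = $25,000.00 / 3.138428
PV = $7,965.77

PV = FV / (1 + r)^t = $7,965.77


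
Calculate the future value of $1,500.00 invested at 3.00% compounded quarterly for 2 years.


Compound interest formula: A = P(1 + r/n)^(nt)
A = $1,500.00 × (1 + 0.03/4)^(4 × 2)
Growth factor: (1 + 0.03/4)^8 = 1.061599
A = $1,500.00 × 1.061599
A = $1,592.40

A = P(1 + r/n)^(nt) = $1,592.40


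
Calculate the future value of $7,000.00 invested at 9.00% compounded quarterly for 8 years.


Compound interest formula: A = P(1 + r/n)^(nt)
A = $7,000.00 × (1 + 0.09/4)^(4 × 8)
Growth factor: (1 + 0.09/4)^32 = 2.038103
A = $7,000.00 × 2.038103
A = $14,266.72

A = P(1 + r/n)^(nt) = $14,266.72


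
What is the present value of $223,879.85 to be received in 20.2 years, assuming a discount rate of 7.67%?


Present value formula: PV = FV / (1 + r)^t
PV = $223,879.85 / (1 + 0.0767)^20.2
PV = $223,879.85 / 4.4495204
PV = $50,315.50

PV = FV / (1 + r)^t = $50,315.50


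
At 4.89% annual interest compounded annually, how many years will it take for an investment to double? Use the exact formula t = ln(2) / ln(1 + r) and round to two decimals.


Doubling condition: (1 + r)^t = 2
Take ln of both sides: t × ln(1 + r) = ln(2)
t = ln(2) / ln(1 + r)
t = 0.693147 / 0.047742
t = 14.52

t = ln(2) / ln(1 + r) = 14.52 years


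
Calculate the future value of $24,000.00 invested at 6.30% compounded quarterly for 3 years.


Compound interest formula: A = P(1 + r/n)^(nt)
A = $24,000.00 × (1 + 0.063/4)^(4 × 3)
Growth factor: (1 + 0.063/4)^12 = 1.206263
A = $24,000.00 × 1.206263
A = $28,950.31

A = P(1 + r/n)^(nt) = $28,950.31


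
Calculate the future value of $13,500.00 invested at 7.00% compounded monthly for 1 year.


Compound interest formula: A = P(1 + r/n)^(nt)
A = $13,500.00 × (1 + 0.07/12)^(12 × 1)
Growth factor: (1 + 0.07/12)^12 = 1.0722901
A = $13,500.00 × 1.0722901
A = $14,475.92

A = P(1 + r/n)^(nt) = $14,475.92


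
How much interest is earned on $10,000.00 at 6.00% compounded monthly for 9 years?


Compound interest earned = final amount − principal.
A = P(1 + r/n)^(nt) = $10,000.00 × (1 + 0.06/12)^(12 × 9) = $17,136.99
Interest = A − P = $17,136.99 − $10,000.00 = $7,136.99

Interest = A - P = $7,136.99
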